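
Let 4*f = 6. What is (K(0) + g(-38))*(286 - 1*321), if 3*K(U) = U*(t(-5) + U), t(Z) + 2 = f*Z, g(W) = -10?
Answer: 350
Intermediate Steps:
f = 3/2 (f = (¼)*6 = 3/2 ≈ 1.5000)
t(Z) = -2 + 3*Z/2
K(U) = U*(-19/2 + U)/3 (K(U) = (U*((-2 + (3/2)*(-5)) + U))/3 = (U*((-2 - 15/2) + U))/3 = (U*(-19/2 + U))/3 = U*(-19/2 + U)/3)
(K(0) + g(-38))*(286 - 1*321) = ((⅙)*0*(-19 + 2*0) - 10)*(286 - 1*321) = ((⅙)*0*(-19 + 0) - 10)*(286 - 321) = ((⅙)*0*(-19) - 10)*(-35) = (0 - 10)*(-35) = -10*(-35) = 350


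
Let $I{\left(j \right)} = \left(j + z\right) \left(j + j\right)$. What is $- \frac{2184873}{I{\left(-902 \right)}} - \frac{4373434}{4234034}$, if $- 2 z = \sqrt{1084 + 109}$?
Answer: $- \frac{16364704606573}{6887128395791} + \frac{2184873 \sqrt{1193}}{2934407146} \approx -2.3504$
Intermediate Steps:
$z = - \frac{\sqrt{1193}}{2}$ ($z = - \frac{\sqrt{1084 + 109}}{2} = - \frac{\sqrt{1193}}{2} \approx -17.27$)
$I{\left(j \right)} = 2 j \left(j - \frac{\sqrt{1193}}{2}\right)$ ($I{\left(j \right)} = \left(j - \frac{\sqrt{1193}}{2}\right) \left(j + j\right) = \left(j - \frac{\sqrt{1193}}{2}\right) 2 j = 2 j \left(j - \frac{\sqrt{1193}}{2}\right)$)
$- \frac{2184873}{I{\left(-902 \right)}} - \frac{4373434}{4234034} = - \frac{2184873}{\left(-902\right) \left(- \sqrt{1193} + 2 \left(-902\right)\right)} - \frac{4373434}{4234034} = - \frac{2184873}{\left(-902\right) \left(- \sqrt{1193} - 1804\right)} - \frac{2186717}{2117017} = - \frac{2184873}{\left(-902\right) \left(-1804 - \sqrt{1193}\right)} - \frac{2186717}{2117017} = - \frac{2184873}{1627208 + 902 \sqrt{1193}} - \frac{2186717}{2117017} = - \frac{2186717}{2117017} - \frac{2184873}{1627208 + 902 \sqrt{1193}}$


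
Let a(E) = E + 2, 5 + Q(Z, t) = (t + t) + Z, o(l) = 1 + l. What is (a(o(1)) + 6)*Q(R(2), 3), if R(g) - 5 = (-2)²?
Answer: 100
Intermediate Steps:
R(g) = 9 (R(g) = 5 + (-2)² = 5 + 4 = 9)
Q(Z, t) = -5 + Z + 2*t (Q(Z, t) = -5 + ((t + t) + Z) = -5 + (2*t + Z) = -5 + (Z + 2*t) = -5 + Z + 2*t)
a(E) = 2 + E
(a(o(1)) + 6)*Q(R(2), 3) = ((2 + (1 + 1)) + 6)*(-5 + 9 + 2*3) = ((2 + 2) + 6)*(-5 + 9 + 6) = (4 + 6)*10 = 10*10 = 100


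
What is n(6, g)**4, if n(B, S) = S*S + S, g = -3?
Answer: 1296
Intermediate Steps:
n(B, S) = S + S**2 (n(B, S) = S**2 + S = S + S**2)
n(6, g)**4 = (-3*(1 - 3))**4 = (-3*(-2))**4 = 6**4 = 1296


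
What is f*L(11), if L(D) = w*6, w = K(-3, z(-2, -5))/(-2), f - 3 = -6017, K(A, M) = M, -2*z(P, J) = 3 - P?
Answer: -45105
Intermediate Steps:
z(P, J) = -3/2 + P/2 (z(P, J) = -(3 - P)/2 = -3/2 + P/2)
f = -6014 (f = 3 - 6017 = -6014)
w = 5/4 (w = (-3/2 + (½)*(-2))/(-2) = (-3/2 - 1)*(-½) = -5/2*(-½) = 5/4 ≈ 1.2500)
L(D) = 15/2 (L(D) = (5/4)*6 = 15/2)
f*L(11) = -6014*15/2 = -45105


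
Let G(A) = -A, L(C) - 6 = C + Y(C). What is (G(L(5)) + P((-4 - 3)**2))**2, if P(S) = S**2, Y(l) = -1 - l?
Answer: 5740816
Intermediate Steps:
L(C) = 5 (L(C) = 6 + (C + (-1 - C)) = 6 - 1 = 5)
(G(L(5)) + P((-4 - 3)**2))**2 = (-1*5 + ((-4 - 3)**2)**2)**2 = (-5 + ((-7)**2)**2)**2 = (-5 + 49**2)**2 = (-5 + 2401)**2 = 2396**2 = 5740816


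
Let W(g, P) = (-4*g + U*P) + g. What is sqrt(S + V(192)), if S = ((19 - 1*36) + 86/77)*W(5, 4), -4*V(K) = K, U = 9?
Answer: I*sqrt(46167)/11 ≈ 19.533*I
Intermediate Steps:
V(K) = -K/4
W(g, P) = -3*g + 9*P (W(g, P) = (-4*g + 9*P) + g = -3*g + 9*P)
S = -3669/11 (S = ((19 - 1*36) + 86/77)*(-3*5 + 9*4) = ((19 - 36) + 86*(1/77))*(-15 + 36) = (-17 + 86/77)*21 = -1223/77*21 = -3669/11 ≈ -333.55)
sqrt(S + V(192)) = sqrt(-3669/11 - 1/4*192) = sqrt(-3669/11 - 48) = sqrt(-4197/11) = I*sqrt(46167)/11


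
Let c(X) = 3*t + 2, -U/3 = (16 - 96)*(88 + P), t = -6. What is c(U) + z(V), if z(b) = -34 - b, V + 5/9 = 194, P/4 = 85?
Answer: -2191/9 ≈ -243.44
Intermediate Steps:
P = 340 (P = 4*85 = 340)
V = 1741/9 (V = -5/9 + 194 = 1741/9 ≈ 193.44)
U = 102720 (U = -3*(16 - 96)*(88 + 340) = -(-240)*428 = -3*(-34240) = 102720)
c(X) = -16 (c(X) = 3*(-6) + 2 = -18 + 2 = -16)
c(U) + z(V) = -16 + (-34 - 1*1741/9) = -16 + (-34 - 1741/9) = -16 - 2047/9 = -2191/9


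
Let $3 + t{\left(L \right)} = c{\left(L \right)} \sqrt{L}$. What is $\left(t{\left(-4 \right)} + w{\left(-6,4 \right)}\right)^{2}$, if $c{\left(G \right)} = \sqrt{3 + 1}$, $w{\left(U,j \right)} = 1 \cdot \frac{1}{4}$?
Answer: $\frac{\left(11 - 16 i\right)^{2}}{16} \approx -8.4375 - 22.0 i$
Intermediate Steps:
$w{\left(U,j \right)} = \frac{1}{4}$ ($w{\left(U,j \right)} = 1 \cdot \frac{1}{4} = \frac{1}{4}$)
$c{\left(G \right)} = 2$ ($c{\left(G \right)} = \sqrt{4} = 2$)
$t{\left(L \right)} = -3 + 2 \sqrt{L}$
$\left(t{\left(-4 \right)} + w{\left(-6,4 \right)}\right)^{2} = \left(\left(-3 + 2 \sqrt{-4}\right) + \frac{1}{4}\right)^{2} = \left(\left(-3 + 2 \cdot 2 i\right) + \frac{1}{4}\right)^{2} = \left(\left(-3 + 4 i\right) + \frac{1}{4}\right)^{2} = \left(- \frac{11}{4} + 4 i\right)^{2}$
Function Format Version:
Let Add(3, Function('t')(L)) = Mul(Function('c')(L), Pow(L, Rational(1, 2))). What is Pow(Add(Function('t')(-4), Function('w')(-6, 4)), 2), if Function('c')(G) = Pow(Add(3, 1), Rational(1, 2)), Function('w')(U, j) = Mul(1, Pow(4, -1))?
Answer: Mul(Rational(1, 16), Pow(Add(11, Mul(-16, I)), 2)) ≈ Add(-8.4375, Mul(-22.000, I))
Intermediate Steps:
Function('w')(U, j) = Rational(1, 4) (Function('w')(U, j) = Mul(1, Rational(1, 4)) = Rational(1, 4))
Function('c')(G) = 2 (Function('c')(G) = Pow(4, Rational(1, 2)) = 2)
Function('t')(L) = Add(-3, Mul(2, Pow(L, Rational(1, 2))))
Pow(Add(Function('t')(-4), Function('w')(-6, 4)), 2) = Pow(Add(Add(-3, Mul(2, Pow(-4, Rational(1, 2)))), Rational(1, 4)), 2) = Pow(Add(Add(-3, Mul(2, Mul(2, I))), Rational(1, 4)), 2) = Pow(Add(Add(-3, Mul(4, I)), Rational(1, 4)), 2) = Pow(Add(Rational(-11, 4), Mul(4, I)), 2)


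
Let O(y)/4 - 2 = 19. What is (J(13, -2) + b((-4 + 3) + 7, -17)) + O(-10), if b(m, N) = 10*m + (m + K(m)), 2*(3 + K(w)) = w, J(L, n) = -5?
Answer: 145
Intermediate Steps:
K(w) = -3 + w/2
O(y) = 84 (O(y) = 8 + 4*19 = 8 + 76 = 84)
b(m, N) = -3 + 23*m/2 (b(m, N) = 10*m + (m + (-3 + m/2)) = 10*m + (-3 + 3*m/2) = -3 + 23*m/2)
(J(13, -2) + b((-4 + 3) + 7, -17)) + O(-10) = (-5 + (-3 + 23*((-4 + 3) + 7)/2)) + 84 = (-5 + (-3 + 23*(-1 + 7)/2)) + 84 = (-5 + (-3 + (23/2)*6)) + 84 = (-5 + (-3 + 69)) + 84 = (-5 + 66) + 84 = 61 + 84 = 145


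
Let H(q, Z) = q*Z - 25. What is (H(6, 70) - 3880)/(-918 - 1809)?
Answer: 3485/2727 ≈ 1.2780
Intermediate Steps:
H(q, Z) = -25 + Z*q (H(q, Z) = Z*q - 25 = -25 + Z*q)
(H(6, 70) - 3880)/(-918 - 1809) = ((-25 + 70*6) - 3880)/(-918 - 1809) = ((-25 + 420) - 3880)/(-2727) = (395 - 3880)*(-1/2727) = -3485*(-1/2727) = 3485/2727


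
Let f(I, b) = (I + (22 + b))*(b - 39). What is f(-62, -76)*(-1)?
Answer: -13340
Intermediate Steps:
f(I, b) = (-39 + b)*(22 + I + b) (f(I, b) = (22 + I + b)*(-39 + b) = (-39 + b)*(22 + I + b))
f(-62, -76)*(-1) = (-858 + (-76)**2 - 39*(-62) - 17*(-76) - 62*(-76))*(-1) = (-858 + 5776 + 2418 + 1292 + 4712)*(-1) = 13340*(-1) = -13340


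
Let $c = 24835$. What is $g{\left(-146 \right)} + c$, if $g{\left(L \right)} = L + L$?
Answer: $24543$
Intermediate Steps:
$g{\left(L \right)} = 2 L$
$g{\left(-146 \right)} + c = 2 \left(-146\right) + 24835 = -292 + 24835 = 24543$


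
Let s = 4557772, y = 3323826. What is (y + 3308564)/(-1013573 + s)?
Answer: 6632390/3544199 ≈ 1.8713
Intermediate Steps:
(y + 3308564)/(-1013573 + s) = (3323826 + 3308564)/(-1013573 + 4557772) = 6632390/3544199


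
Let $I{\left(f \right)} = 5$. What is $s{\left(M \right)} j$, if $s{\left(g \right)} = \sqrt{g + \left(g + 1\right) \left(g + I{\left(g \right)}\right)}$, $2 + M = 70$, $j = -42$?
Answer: $- 42 \sqrt{5105} \approx -3000.9$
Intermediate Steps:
$M = 68$ ($M = -2 + 70 = 68$)
$s{\left(g \right)} = \sqrt{g + \left(1 + g\right) \left(5 + g\right)}$ ($s{\left(g \right)} = \sqrt{g + \left(g + 1\right) \left(g + 5\right)} = \sqrt{g + \left(1 + g\right) \left(5 + g\right)}$)
$s{\left(M \right)} j = \sqrt{5 + 68^{2} + 7 \cdot 68} \left(-42\right) = \sqrt{5 + 4624 + 476} \left(-42\right) = \sqrt{5105} \left(-42\right) = - 42 \sqrt{5105}$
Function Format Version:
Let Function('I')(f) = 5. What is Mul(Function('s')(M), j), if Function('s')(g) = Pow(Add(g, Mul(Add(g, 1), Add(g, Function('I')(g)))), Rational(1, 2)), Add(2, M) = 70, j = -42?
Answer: Mul(-42, Pow(5105, Rational(1, 2))) ≈ -3000.9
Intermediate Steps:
M = 68 (M = Add(-2, 70) = 68)
Function('s')(g) = Pow(Add(g, Mul(Add(1, g), Add(5, g))), Rational(1, 2)) (Function('s')(g) = Pow(Add(g, Mul(Add(g, 1), Add(g, 5))), Rational(1, 2)) = Pow(Add(g, Mul(Add(1, g), Add(5, g))), Rational(1, 2)))
Mul(Function('s')(M), j) = Mul(Pow(Add(5, Pow(68, 2), Mul(7, 68)), Rational(1, 2)), -42) = Mul(Pow(Add(5, 4624, 476), Rational(1, 2)), -42) = Mul(Pow(5105, Rational(1, 2)), -42) = Mul(-42, Pow(5105, Rational(1, 2)))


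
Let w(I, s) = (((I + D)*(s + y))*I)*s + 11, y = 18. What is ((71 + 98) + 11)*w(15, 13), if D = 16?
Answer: 33733080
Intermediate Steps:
w(I, s) = 11 + I*s*(16 + I)*(18 + s) (w(I, s) = (((I + 16)*(s + 18))*I)*s + 11 = (((16 + I)*(18 + s))*I)*s + 11 = (I*(16 + I)*(18 + s))*s + 11 = I*s*(16 + I)*(18 + s) + 11 = 11 + I*s*(16 + I)*(18 + s))
((71 + 98) + 11)*w(15, 13) = ((71 + 98) + 11)*(11 + 15**2*13**2 + 16*15*13**2 + 18*13*15**2 + 288*15*13) = (169 + 11)*(11 + 225*169 + 16*15*169 + 18*13*225 + 56160) = 180*(11 + 38025 + 40560 + 52650 + 56160) = 180*187406 = 33733080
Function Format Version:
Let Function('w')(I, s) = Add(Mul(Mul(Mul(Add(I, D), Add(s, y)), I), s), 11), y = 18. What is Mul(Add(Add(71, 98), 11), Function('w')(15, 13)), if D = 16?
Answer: 33733080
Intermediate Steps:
Function('w')(I, s) = Add(11, Mul(I, s, Add(16, I), Add(18, s))) (Function('w')(I, s) = Add(Mul(Mul(Mul(Add(I, 16), Add(s, 18)), I), s), 11) = Add(Mul(Mul(Mul(Add(16, I), Add(18, s)), I), s), 11) = Add(Mul(Mul(I, Add(16, I), Add(18, s)), s), 11) = Add(Mul(I, s, Add(16, I), Add(18, s)), 11) = Add(11, Mul(I, s, Add(16, I), Add(18, s))))
Mul(Add(Add(71, 98), 11), Function('w')(15, 13)) = Mul(Add(Add(71, 98), 11), Add(11, Mul(Pow(15, 2), Pow(13, 2)), Mul(16, 15, Pow(13, 2)), Mul(18, 13, Pow(15, 2)), Mul(288, 15, 13))) = Mul(Add(169, 11), Add(11, Mul(225, 169), Mul(16, 15, 169), Mul(18, 13, 225), 56160)) = Mul(180, Add(11, 38025, 40560, 52650, 56160)) = Mul(180, 187406) = 33733080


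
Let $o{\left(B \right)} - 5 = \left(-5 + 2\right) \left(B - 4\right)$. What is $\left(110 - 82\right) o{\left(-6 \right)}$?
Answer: $980$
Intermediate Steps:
$o{\left(B \right)} = 17 - 3 B$ ($o{\left(B \right)} = 5 + \left(-5 + 2\right) \left(B - 4\right) = 5 - 3 \left(-4 + B\right) = 5 - \left(-12 + 3 B\right) = 17 - 3 B$)
$\left(110 - 82\right) o{\left(-6 \right)} = \left(110 - 82\right) \left(17 - -18\right) = 28 \left(17 + 18\right) = 28 \cdot 35 = 980$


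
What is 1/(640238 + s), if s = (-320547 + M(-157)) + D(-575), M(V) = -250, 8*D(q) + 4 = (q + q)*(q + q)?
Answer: 1/484753 ≈ 2.0629e-6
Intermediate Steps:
D(q) = -½ + q²/2 (D(q) = -½ + ((q + q)*(q + q))/8 = -½ + ((2*q)*(2*q))/8 = -½ + (4*q²)/8 = -½ + q²/2)
s = -155485 (s = (-320547 - 250) + (-½ + (½)*(-575)²) = -320797 + (-½ + (½)*330625) = -320797 + (-½ + 330625/2) = -320797 + 165312 = -155485)
1/(640238 + s) = 1/(640238 - 155485) = 1/484753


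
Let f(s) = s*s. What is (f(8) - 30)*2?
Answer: 68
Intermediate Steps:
f(s) = s**2
(f(8) - 30)*2 = (8**2 - 30)*2 = (64 - 30)*2 = 34*2 = 68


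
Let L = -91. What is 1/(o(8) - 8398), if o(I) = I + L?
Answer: -1/8481 ≈ -0.00011791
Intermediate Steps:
o(I) = -91 + I (o(I) = I - 91 = -91 + I)
1/(o(8) - 8398) = 1/((-91 + 8) - 8398) = 1/(-83 - 8398) = 1/(-8481) = -1/8481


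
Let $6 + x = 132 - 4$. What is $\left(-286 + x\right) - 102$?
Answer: $-266$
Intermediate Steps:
$x = 122$ ($x = -6 + \left(132 - 4\right) = -6 + 128 = 122$)
$\left(-286 + x\right) - 102 = \left(-286 + 122\right) - 102 = -164 - 102 = -266$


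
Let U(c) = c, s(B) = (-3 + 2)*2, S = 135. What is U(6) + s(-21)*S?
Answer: -264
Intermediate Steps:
s(B) = -2 (s(B) = -1*2 = -2)
U(6) + s(-21)*S = 6 - 2*135 = 6 - 270 = -264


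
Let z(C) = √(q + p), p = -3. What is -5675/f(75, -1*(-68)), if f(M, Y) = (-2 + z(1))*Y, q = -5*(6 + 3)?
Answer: 5675/1768 + 5675*I*√3/884 ≈ 3.2098 + 11.119*I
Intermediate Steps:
q = -45 (q = -5*9 = -45)
z(C) = 4*I*√3 (z(C) = √(-45 - 3) = √(-48) = 4*I*√3)
f(M, Y) = Y*(-2 + 4*I*√3) (f(M, Y) = (-2 + 4*I*√3)*Y = Y*(-2 + 4*I*√3))
-5675/f(75, -1*(-68)) = -5675*1/(136*(-1 + 2*I*√3)) = -5675/(-136 + 272*I*√3)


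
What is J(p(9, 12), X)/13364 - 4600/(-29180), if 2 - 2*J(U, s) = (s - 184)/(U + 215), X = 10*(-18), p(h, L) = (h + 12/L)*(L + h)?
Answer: 1307216613/8286682300 ≈ 0.15775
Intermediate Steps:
p(h, L) = (L + h)*(h + 12/L)
X = -180
J(U, s) = 1 - (-184 + s)/(2*(215 + U)) (J(U, s) = 1 - (s - 184)/(2*(U + 215)) = 1 - (-184 + s)/(2*(215 + U)))
J(p(9, 12), X)/13364 - 4600/(-29180) = ((307 + (12 + 9² + 12*9 + 12*9/12) - ½*(-180))/(215 + (12 + 9² + 12*9 + 12*9/12)))/13364 - 4600/(-29180) = ((307 + (12 + 81 + 108 + 12*9*(1/12)) + 90)/(215 + (12 + 81 + 108 + 12*9*(1/12))))*(1/13364) - 4600*(-1/29180) = ((307 + (12 + 81 + 108 + 9) + 90)/(215 + (12 + 81 + 108 + 9)))*(1/13364) + 230/1459 = ((307 + 210 + 90)/(215 + 210))*(1/13364) + 230/1459 = (607/425)*(1/13364) + 230/1459 = 607/5679700 + 230/1459 = 1307216613/8286682300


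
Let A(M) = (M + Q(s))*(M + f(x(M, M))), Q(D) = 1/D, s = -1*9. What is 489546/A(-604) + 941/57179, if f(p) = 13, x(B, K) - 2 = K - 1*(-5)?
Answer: 84983146951/61243797931 ≈ 1.3876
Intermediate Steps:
x(B, K) = 7 + K (x(B, K) = 2 + (K - 1*(-5)) = 2 + (K + 5) = 2 + (5 + K) = 7 + K)
s = -9
Q(D) = 1/D
A(M) = (13 + M)*(-⅑ + M) (A(M) = (M + 1/(-9))*(M + 13) = (M - ⅑)*(13 + M) = (-⅑ + M)*(13 + M) = (13 + M)*(-⅑ + M))
489546/A(-604) + 941/57179 = 489546/(-13/9 + (-604)² + (116/9)*(-604)) + 941/57179 = 489546/(-13/9 + 364816 - 70064/9) + 941*(1/57179) = 489546/(1071089/3) + 941/57179 = 489546*(3/1071089) + 941/57179 = 1468638/1071089 + 941/57179 = 84983146951/61243797931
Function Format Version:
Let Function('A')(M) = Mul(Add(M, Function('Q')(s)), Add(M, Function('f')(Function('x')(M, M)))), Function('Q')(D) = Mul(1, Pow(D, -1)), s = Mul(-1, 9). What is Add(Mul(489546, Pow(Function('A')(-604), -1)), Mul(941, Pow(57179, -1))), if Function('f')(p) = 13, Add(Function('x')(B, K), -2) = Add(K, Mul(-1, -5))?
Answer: Rational(84983146951, 61243797931) ≈ 1.3876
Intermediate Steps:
Function('x')(B, K) = Add(7, K) (Function('x')(B, K) = Add(2, Add(K, Mul(-1, -5))) = Add(2, Add(K, 5)) = Add(2, Add(5, K)) = Add(7, K))
s = -9
Function('Q')(D) = Pow(D, -1)
Function('A')(M) = Mul(Add(13, M), Add(Rational(-1, 9), M)) (Function('A')(M) = Mul(Add(M, Pow(-9, -1)), Add(M, 13)) = Mul(Add(M, Rational(-1, 9)), Add(13, M)) = Mul(Add(Rational(-1, 9), M), Add(13, M)) = Mul(Add(13, M), Add(Rational(-1, 9), M)))
Add(Mul(489546, Pow(Function('A')(-604), -1)), Mul(941, Pow(57179, -1))) = Add(Mul(489546, Pow(Add(Rational(-13, 9), Pow(-604, 2), Mul(Rational(116, 9), -604)), -1)), Mul(941, Pow(57179, -1))) = Add(Mul(489546, Pow(Add(Rational(-13, 9), 364816, Rational(-70064, 9)), -1)), Mul(941, Rational(1, 57179))) = Add(Mul(489546, Pow(Rational(1071089, 3), -1)), Rational(941, 57179)) = Add(Mul(489546, Rational(3, 1071089)), Rational(941, 57179)) = Add(Rational(1468638, 1071089), Rational(941, 57179)) = Rational(84983146951, 61243797931)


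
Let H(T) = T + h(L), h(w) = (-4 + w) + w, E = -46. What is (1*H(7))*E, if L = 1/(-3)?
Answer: -322/3 ≈ -107.33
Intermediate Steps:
L = -⅓ (L = 1*(-⅓) = -⅓ ≈ -0.33333)
h(w) = -4 + 2*w
H(T) = -14/3 + T (H(T) = T + (-4 + 2*(-⅓)) = T + (-4 - ⅔) = T - 14/3 = -14/3 + T)
(1*H(7))*E = (1*(-14/3 + 7))*(-46) = (1*(7/3))*(-46) = (7/3)*(-46) = -322/3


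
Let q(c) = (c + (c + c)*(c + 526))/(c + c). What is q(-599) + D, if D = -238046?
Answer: -476237/2 ≈ -2.3812e+5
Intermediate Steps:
q(c) = (c + 2*c*(526 + c))/(2*c) (q(c) = (c + (2*c)*(526 + c))/((2*c)) = (c + 2*c*(526 + c))*(1/(2*c)) = (c + 2*c*(526 + c))/(2*c))
q(-599) + D = (1053/2 - 599) - 238046 = -145/2 - 238046 = -476237/2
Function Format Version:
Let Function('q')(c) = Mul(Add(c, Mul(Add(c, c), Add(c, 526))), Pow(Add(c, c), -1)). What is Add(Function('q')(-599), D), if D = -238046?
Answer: Rational(-476237, 2) ≈ -2.3812e+5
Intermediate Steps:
Function('q')(c) = Mul(Rational(1, 2), Pow(c, -1), Add(c, Mul(2, c, Add(526, c)))) (Function('q')(c) = Mul(Add(c, Mul(Mul(2, c), Add(526, c))), Pow(Mul(2, c), -1)) = Mul(Add(c, Mul(2, c, Add(526, c))), Mul(Rational(1, 2), Pow(c, -1))) = Mul(Rational(1, 2), Pow(c, -1), Add(c, Mul(2, c, Add(526, c)))))
Add(Function('q')(-599), D) = Add(Add(Rational(1053, 2), -599), -238046) = Add(Rational(-145, 2), -238046) = Rational(-476237, 2)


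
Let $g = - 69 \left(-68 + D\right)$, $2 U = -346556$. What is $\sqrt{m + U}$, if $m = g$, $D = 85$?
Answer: $i \sqrt{174451} \approx 417.67 i$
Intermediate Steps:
$U = -173278$ ($U = \frac{1}{2} \left(-346556\right) = -173278$)
$g = -1173$ ($g = - 69 \left(-68 + 85\right) = \left(-69\right) 17 = -1173$)
$m = -1173$
$\sqrt{m + U} = \sqrt{-1173 - 173278} = \sqrt{-174451} = i \sqrt{174451}$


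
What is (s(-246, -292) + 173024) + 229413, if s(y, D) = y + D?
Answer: 401899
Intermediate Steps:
s(y, D) = D + y
(s(-246, -292) + 173024) + 229413 = ((-292 - 246) + 173024) + 229413 = (-538 + 173024) + 229413 = 172486 + 229413 = 401899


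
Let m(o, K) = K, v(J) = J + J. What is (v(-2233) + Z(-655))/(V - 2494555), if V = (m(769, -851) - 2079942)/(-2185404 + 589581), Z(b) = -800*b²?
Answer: 273862748502759/1990433081486 ≈ 137.59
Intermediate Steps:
v(J) = 2*J
V = 2080793/1595823 (V = (-851 - 2079942)/(-2185404 + 589581) = -2080793/(-1595823) = -2080793*(-1/1595823) = 2080793/1595823 ≈ 1.3039)
(v(-2233) + Z(-655))/(V - 2494555) = (2*(-2233) - 800*(-655)²)/(2080793/1595823 - 2494555) = (-4466 - 800*429025)/(-3980866162972/1595823) = (-4466 - 343220000)*(-1595823/3980866162972) = -343224466*(-1595823/3980866162972) = 273862748502759/1990433081486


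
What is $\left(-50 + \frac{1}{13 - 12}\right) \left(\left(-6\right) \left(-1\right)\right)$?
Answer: $-294$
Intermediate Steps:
$\left(-50 + \frac{1}{13 - 12}\right) \left(\left(-6\right) \left(-1\right)\right) = \left(-50 + 1^{-1}\right) 6 = \left(-50 + 1\right) 6 = \left(-49\right) 6 = -294$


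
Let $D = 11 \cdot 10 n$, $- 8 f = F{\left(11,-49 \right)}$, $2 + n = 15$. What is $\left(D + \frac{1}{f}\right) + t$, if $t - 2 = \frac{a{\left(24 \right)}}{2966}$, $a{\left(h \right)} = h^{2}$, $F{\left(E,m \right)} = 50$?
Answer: $\frac{53092668}{37075} \approx 1432.0$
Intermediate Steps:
$n = 13$ ($n = -2 + 15 = 13$)
$f = - \frac{25}{4}$ ($f = \left(- \frac{1}{8}\right) 50 = - \frac{25}{4} \approx -6.25$)
$t = \frac{3254}{1483}$ ($t = 2 + \frac{24^{2}}{2966} = 2 + 576 \cdot \frac{1}{2966} = 2 + \frac{288}{1483} = \frac{3254}{1483} \approx 2.1942$)
$D = 1430$ ($D = 11 \cdot 10 \cdot 13 = 110 \cdot 13 = 1430$)
$\left(D + \frac{1}{f}\right) + t = \left(1430 + \frac{1}{- \frac{25}{4}}\right) + \frac{3254}{1483} = \left(1430 - \frac{4}{25}\right) + \frac{3254}{1483} = \frac{35746}{25} + \frac{3254}{1483} = \frac{53092668}{37075}$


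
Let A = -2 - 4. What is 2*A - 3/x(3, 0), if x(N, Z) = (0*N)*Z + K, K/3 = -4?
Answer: -47/4 ≈ -11.750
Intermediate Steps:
K = -12 (K = 3*(-4) = -12)
A = -6
x(N, Z) = -12 (x(N, Z) = (0*N)*Z - 12 = 0*Z - 12 = 0 - 12 = -12)
2*A - 3/x(3, 0) = 2*(-6) - 3/(-12) = -12 - 1/12*(-3) = -12 + ¼ = -47/4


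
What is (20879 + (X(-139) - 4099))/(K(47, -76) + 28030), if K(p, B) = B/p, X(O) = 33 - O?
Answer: 398372/658667 ≈ 0.60482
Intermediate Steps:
(20879 + (X(-139) - 4099))/(K(47, -76) + 28030) = (20879 + ((33 - 1*(-139)) - 4099))/(-76/47 + 28030) = (20879 + ((33 + 139) - 4099))/(-76*1/47 + 28030) = (20879 + (172 - 4099))/(-76/47 + 28030) = (20879 - 3927)/(1317334/47) = 16952*(47/1317334) = 398372/658667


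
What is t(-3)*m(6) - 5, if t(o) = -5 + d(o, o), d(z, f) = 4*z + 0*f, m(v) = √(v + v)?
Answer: -5 - 34*√3 ≈ -63.890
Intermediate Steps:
m(v) = √2*√v (m(v) = √(2*v) = √2*√v)
d(z, f) = 4*z (d(z, f) = 4*z + 0 = 4*z)
t(o) = -5 + 4*o
t(-3)*m(6) - 5 = (-5 + 4*(-3))*(√2*√6) - 5 = (-5 - 12)*(2*√3) - 5 = -34*√3 - 5 = -5 - 34*√3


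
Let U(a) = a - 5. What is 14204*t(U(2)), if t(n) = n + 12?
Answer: 127836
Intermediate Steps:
U(a) = -5 + a
t(n) = 12 + n
14204*t(U(2)) = 14204*(12 + (-5 + 2)) = 14204*(12 - 3) = 14204*9 = 127836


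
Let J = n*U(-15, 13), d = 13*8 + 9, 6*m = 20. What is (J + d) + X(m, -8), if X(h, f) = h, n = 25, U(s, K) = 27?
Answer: 2374/3 ≈ 791.33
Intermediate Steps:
m = 10/3 (m = (⅙)*20 = 10/3 ≈ 3.3333)
d = 113 (d = 104 + 9 = 113)
J = 675 (J = 25*27 = 675)
(J + d) + X(m, -8) = (675 + 113) + 10/3 = 788 + 10/3 = 2374/3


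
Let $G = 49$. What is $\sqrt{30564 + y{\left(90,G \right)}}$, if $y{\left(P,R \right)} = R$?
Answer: $11 \sqrt{253} \approx 174.97$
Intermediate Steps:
$\sqrt{30564 + y{\left(90,G \right)}} = \sqrt{30564 + 49} = \sqrt{30613} = 11 \sqrt{253}$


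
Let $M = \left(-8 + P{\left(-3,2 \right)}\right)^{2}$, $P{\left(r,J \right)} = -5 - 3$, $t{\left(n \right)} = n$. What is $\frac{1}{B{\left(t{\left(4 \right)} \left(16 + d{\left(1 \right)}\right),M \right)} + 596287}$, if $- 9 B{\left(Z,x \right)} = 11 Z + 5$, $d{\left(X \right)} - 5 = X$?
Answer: $\frac{9}{5365610} \approx 1.6773 \cdot 10^{-6}$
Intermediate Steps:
$d{\left(X \right)} = 5 + X$
$P{\left(r,J \right)} = -8$ ($P{\left(r,J \right)} = -5 - 3 = -8$)
$M = 256$ ($M = \left(-8 - 8\right)^{2} = \left(-16\right)^{2} = 256$)
$B{\left(Z,x \right)} = - \frac{5}{9} - \frac{11 Z}{9}$ ($B{\left(Z,x \right)} = - \frac{11 Z + 5}{9} = - \frac{5 + 11 Z}{9} = - \frac{5}{9} - \frac{11 Z}{9}$)
$\frac{1}{B{\left(t{\left(4 \right)} \left(16 + d{\left(1 \right)}\right),M \right)} + 596287} = \frac{1}{\left(- \frac{5}{9} - \frac{11 \cdot 4 \left(16 + \left(5 + 1\right)\right)}{9}\right) + 596287} = \frac{1}{\left(- \frac{5}{9} - \frac{11 \cdot 4 \left(16 + 6\right)}{9}\right) + 596287} = \frac{1}{\left(- \frac{5}{9} - \frac{11 \cdot 4 \cdot 22}{9}\right) + 596287} = \frac{1}{\left(- \frac{5}{9} - \frac{968}{9}\right) + 596287} = \frac{1}{- \frac{973}{9} + 596287} = \frac{1}{\frac{5365610}{9}} = \frac{9}{5365610}$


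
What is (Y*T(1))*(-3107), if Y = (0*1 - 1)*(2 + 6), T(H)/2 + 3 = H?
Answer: -99424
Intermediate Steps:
T(H) = -6 + 2*H
Y = -8 (Y = (0 - 1)*8 = -1*8 = -8)
(Y*T(1))*(-3107) = -8*(-6 + 2*1)*(-3107) = -8*(-6 + 2)*(-3107) = -8*(-4)*(-3107) = 32*(-3107) = -99424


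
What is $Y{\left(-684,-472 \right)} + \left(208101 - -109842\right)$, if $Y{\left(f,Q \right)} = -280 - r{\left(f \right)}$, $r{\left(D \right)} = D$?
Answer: $318347$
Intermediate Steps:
$Y{\left(f,Q \right)} = -280 - f$
$Y{\left(-684,-472 \right)} + \left(208101 - -109842\right) = \left(-280 - -684\right) + \left(208101 - -109842\right) = \left(-280 + 684\right) + \left(208101 + 109842\right) = 404 + 317943 = 318347$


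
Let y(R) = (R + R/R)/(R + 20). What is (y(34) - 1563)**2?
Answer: 7117790689/2916 ≈ 2.4409e+6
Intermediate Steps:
y(R) = (1 + R)/(20 + R) (y(R) = (R + 1)/(20 + R) = (1 + R)/(20 + R))
(y(34) - 1563)**2 = ((1 + 34)/(20 + 34) - 1563)**2 = (35/54 - 1563)**2 = (-84367/54)**2 = 7117790689/2916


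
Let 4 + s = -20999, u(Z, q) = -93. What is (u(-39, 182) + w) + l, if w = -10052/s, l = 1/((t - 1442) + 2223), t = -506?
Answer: -534366422/5775825 ≈ -92.518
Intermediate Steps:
s = -21003 (s = -4 - 20999 = -21003)
l = 1/275 (l = 1/((-506 - 1442) + 2223) = 1/(-1948 + 2223) = 1/275 ≈ 0.0036364)
w = 10052/21003 (w = -10052/(-21003) = -10052*(-1/21003) = 10052/21003 ≈ 0.47860)
(u(-39, 182) + w) + l = (-93 + 10052/21003) + 1/275 = -1943227/21003 + 1/275 = -534366422/5775825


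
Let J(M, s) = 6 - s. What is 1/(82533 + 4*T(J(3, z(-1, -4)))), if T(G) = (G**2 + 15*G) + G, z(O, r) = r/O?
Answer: 1/82677 ≈ 1.2095e-5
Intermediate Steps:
T(G) = G**2 + 16*G
1/(82533 + 4*T(J(3, z(-1, -4)))) = 1/(82533 + 4*((6 - (-4)/(-1))*(16 + (6 - (-4)/(-1))))) = 1/(82533 + 4*((6 - (-4)*(-1))*(16 + (6 - (-4)*(-1))))) = 1/(82533 + 4*((6 - 1*4)*(16 + (6 - 1*4)))) = 1/(82533 + 4*((6 - 4)*(16 + (6 - 4)))) = 1/(82533 + 4*(2*(16 + 2))) = 1/(82533 + 4*(2*18)) = 1/(82533 + 4*36) = 1/(82533 + 144) = 1/82677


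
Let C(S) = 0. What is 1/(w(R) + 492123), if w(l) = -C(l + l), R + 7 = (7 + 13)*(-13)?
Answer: 1/492123 ≈ 2.0320e-6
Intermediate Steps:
R = -267 (R = -7 + (7 + 13)*(-13) = -7 + 20*(-13) = -7 - 260 = -267)
w(l) = 0 (w(l) = -1*0 = 0)
1/(w(R) + 492123) = 1/(0 + 492123) = 1/492123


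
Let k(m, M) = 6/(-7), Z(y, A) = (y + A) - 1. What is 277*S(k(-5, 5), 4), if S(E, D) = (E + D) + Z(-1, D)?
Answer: 9972/7 ≈ 1424.6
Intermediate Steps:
Z(y, A) = -1 + A + y (Z(y, A) = (A + y) - 1 = -1 + A + y)
k(m, M) = -6/7 (k(m, M) = 6*(-⅐) = -6/7)
S(E, D) = -2 + E + 2*D (S(E, D) = (E + D) + (-1 + D - 1) = (D + E) + (-2 + D) = -2 + E + 2*D)
277*S(k(-5, 5), 4) = 277*(-2 - 6/7 + 2*4) = 277*(-2 - 6/7 + 8) = 277*(36/7) = 9972/7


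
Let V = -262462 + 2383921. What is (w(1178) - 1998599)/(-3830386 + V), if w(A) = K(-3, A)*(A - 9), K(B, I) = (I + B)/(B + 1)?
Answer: 5370773/3417854 ≈ 1.5714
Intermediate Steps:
K(B, I) = (B + I)/(1 + B)
V = 2121459
w(A) = (-9 + A)*(3/2 - A/2) (w(A) = ((-3 + A)/(1 - 3))*(A - 9) = ((-3 + A)/(-2))*(-9 + A) = (-(-3 + A)/2)*(-9 + A) = (3/2 - A/2)*(-9 + A) = (-9 + A)*(3/2 - A/2))
(w(1178) - 1998599)/(-3830386 + V) = ((-9 + 1178)*(3 - 1*1178)/2 - 1998599)/(-3830386 + 2121459) = ((1/2)*1169*(3 - 1178) - 1998599)/(-1708927) = ((1/2)*1169*(-1175) - 1998599)*(-1/1708927) = (-1373575/2 - 1998599)*(-1/1708927) = -5370773/2*(-1/1708927) = 5370773/3417854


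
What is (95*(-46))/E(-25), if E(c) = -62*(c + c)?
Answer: -437/310 ≈ -1.4097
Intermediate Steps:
E(c) = -124*c
(95*(-46))/E(-25) = (95*(-46))/((-124*(-25))) = -4370/3100 = -4370*1/3100 = -437/310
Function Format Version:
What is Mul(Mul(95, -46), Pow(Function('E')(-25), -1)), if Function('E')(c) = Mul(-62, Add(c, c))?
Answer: Rational(-437, 310) ≈ -1.4097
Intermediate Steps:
Function('E')(c) = Mul(-124, c) (Function('E')(c) = Mul(-62, Mul(2, c)) = Mul(-124, c))
Mul(Mul(95, -46), Pow(Function('E')(-25), -1)) = Mul(Mul(95, -46), Pow(Mul(-124, -25), -1)) = Mul(-4370, Pow(3100, -1)) = Mul(-4370, Rational(1, 3100)) = Rational(-437, 310)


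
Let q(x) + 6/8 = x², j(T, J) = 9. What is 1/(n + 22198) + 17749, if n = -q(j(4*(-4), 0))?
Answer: 1570271783/88471 ≈ 17749.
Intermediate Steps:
q(x) = -¾ + x²
n = -321/4 (n = -(-¾ + 9²) = -(-¾ + 81) = -1*321/4 = -321/4 ≈ -80.250)
1/(n + 22198) + 17749 = 1/(-321/4 + 22198) + 17749 = 1/(88471/4) + 17749 = 4/88471 + 17749 = 1570271783/88471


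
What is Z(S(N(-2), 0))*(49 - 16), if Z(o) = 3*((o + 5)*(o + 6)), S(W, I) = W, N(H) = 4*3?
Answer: 30294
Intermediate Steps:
N(H) = 12
Z(o) = 3*(5 + o)*(6 + o) (Z(o) = 3*((5 + o)*(6 + o)) = 3*(5 + o)*(6 + o))
Z(S(N(-2), 0))*(49 - 16) = (90 + 3*12² + 33*12)*(49 - 16) = (90 + 3*144 + 396)*33 = (90 + 432 + 396)*33 = 918*33 = 30294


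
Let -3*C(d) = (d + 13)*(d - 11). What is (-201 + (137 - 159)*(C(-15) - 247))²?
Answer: 283686649/9 ≈ 3.1521e+7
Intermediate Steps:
C(d) = -(-11 + d)*(13 + d)/3 (C(d) = -(d + 13)*(d - 11)/3 = -(13 + d)*(-11 + d)/3 = -(-11 + d)*(13 + d)/3)
(-201 + (137 - 159)*(C(-15) - 247))² = (-201 + (137 - 159)*((143/3 - ⅔*(-15) - ⅓*(-15)²) - 247))² = (-201 - 22*((143/3 + 10 - ⅓*225) - 247))² = (-201 - 22*((143/3 + 10 - 75) - 247))² = (-201 - 22*(-52/3 - 247))² = (-201 - 22*(-793/3))² = (-201 + 17446/3)² = (16843/3)² = 283686649/9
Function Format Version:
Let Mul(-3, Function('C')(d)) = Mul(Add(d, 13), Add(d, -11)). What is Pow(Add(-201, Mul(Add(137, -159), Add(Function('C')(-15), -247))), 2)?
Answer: Rational(283686649, 9) ≈ 3.1521e+7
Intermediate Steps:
Function('C')(d) = Mul(Rational(-1, 3), Add(-11, d), Add(13, d)) (Function('C')(d) = Mul(Rational(-1, 3), Mul(Add(d, 13), Add(d, -11))) = Mul(Rational(-1, 3), Mul(Add(13, d), Add(-11, d))) = Mul(Rational(-1, 3), Mul(Add(-11, d), Add(13, d))) = Mul(Rational(-1, 3), Add(-11, d), Add(13, d)))
Pow(Add(-201, Mul(Add(137, -159), Add(Function('C')(-15), -247))), 2) = Pow(Add(-201, Mul(Add(137, -159), Add(Add(Rational(143, 3), Mul(Rational(-2, 3), -15), Mul(Rational(-1, 3), Pow(-15, 2))), -247))), 2) = Pow(Add(-201, Mul(-22, Add(Add(Rational(143, 3), 10, Mul(Rational(-1, 3), 225)), -247))), 2) = Pow(Add(-201, Mul(-22, Add(Add(Rational(143, 3), 10, -75), -247))), 2) = Pow(Add(-201, Mul(-22, Add(Rational(-52, 3), -247))), 2) = Pow(Add(-201, Mul(-22, Rational(-793, 3))), 2) = Pow(Add(-201, Rational(17446, 3)), 2) = Pow(Rational(16843, 3), 2) = Rational(283686649, 9)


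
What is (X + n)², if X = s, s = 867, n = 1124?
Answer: 3964081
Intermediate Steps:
X = 867
(X + n)² = (867 + 1124)² = 1991² = 3964081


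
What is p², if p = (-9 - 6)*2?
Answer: 900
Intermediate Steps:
p = -30 (p = -15*2 = -30)
p² = (-30)² = 900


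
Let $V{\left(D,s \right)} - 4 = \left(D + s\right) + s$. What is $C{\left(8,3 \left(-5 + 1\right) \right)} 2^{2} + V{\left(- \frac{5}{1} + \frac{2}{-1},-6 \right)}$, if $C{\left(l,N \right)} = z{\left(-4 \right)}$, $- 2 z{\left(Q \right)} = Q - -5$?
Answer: $-17$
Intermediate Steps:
$z{\left(Q \right)} = - \frac{5}{2} - \frac{Q}{2}$ ($z{\left(Q \right)} = - \frac{Q - -5}{2} = - \frac{Q + 5}{2} = - \frac{5 + Q}{2} = - \frac{5}{2} - \frac{Q}{2}$)
$C{\left(l,N \right)} = - \frac{1}{2}$ ($C{\left(l,N \right)} = - \frac{5}{2} - -2 = - \frac{5}{2} + 2 = - \frac{1}{2}$)
$V{\left(D,s \right)} = 4 + D + 2 s$ ($V{\left(D,s \right)} = 4 + \left(\left(D + s\right) + s\right) = 4 + \left(D + 2 s\right) = 4 + D + 2 s$)
$C{\left(8,3 \left(-5 + 1\right) \right)} 2^{2} + V{\left(- \frac{5}{1} + \frac{2}{-1},-6 \right)} = - \frac{2^{2}}{2} + \left(4 + \left(- \frac{5}{1} + \frac{2}{-1}\right) + 2 \left(-6\right)\right) = \left(- \frac{1}{2}\right) 4 + \left(4 + \left(\left(-5\right) 1 + 2 \left(-1\right)\right) - 12\right) = -2 - 15 = -17$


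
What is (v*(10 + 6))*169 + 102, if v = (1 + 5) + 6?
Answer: 32550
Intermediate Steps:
v = 12 (v = 6 + 6 = 12)
(v*(10 + 6))*169 + 102 = (12*(10 + 6))*169 + 102 = (12*16)*169 + 102 = 192*169 + 102 = 32448 + 102 = 32550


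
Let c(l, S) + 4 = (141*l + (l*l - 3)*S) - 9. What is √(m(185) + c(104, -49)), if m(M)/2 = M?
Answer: 16*I*√2011 ≈ 717.51*I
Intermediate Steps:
c(l, S) = -13 + 141*l + S*(-3 + l²) (c(l, S) = -4 + ((141*l + (l*l - 3)*S) - 9) = -4 + ((141*l + (l² - 3)*S) - 9) = -4 + ((141*l + (-3 + l²)*S) - 9) = -4 + ((141*l + S*(-3 + l²)) - 9) = -4 + (-9 + 141*l + S*(-3 + l²)) = -13 + 141*l + S*(-3 + l²))
m(M) = 2*M
√(m(185) + c(104, -49)) = √(2*185 + (-13 - 3*(-49) + 141*104 - 49*104²)) = √(370 + (-13 + 147 + 14664 - 49*10816)) = √(370 + (-13 + 147 + 14664 - 529984)) = √(370 - 515186) = √(-514816) = 16*I*√2011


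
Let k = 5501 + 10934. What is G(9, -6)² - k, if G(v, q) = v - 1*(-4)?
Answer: -16266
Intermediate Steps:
G(v, q) = 4 + v (G(v, q) = v + 4 = 4 + v)
k = 16435
G(9, -6)² - k = (4 + 9)² - 1*16435 = 13² - 16435 = 169 - 16435 = -16266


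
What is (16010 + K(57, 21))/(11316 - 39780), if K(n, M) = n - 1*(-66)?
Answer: -16133/28464 ≈ -0.56679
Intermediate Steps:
K(n, M) = 66 + n (K(n, M) = n + 66 = 66 + n)
(16010 + K(57, 21))/(11316 - 39780) = (16010 + (66 + 57))/(11316 - 39780) = (16010 + 123)/(-28464) = 16133*(-1/28464) = -16133/28464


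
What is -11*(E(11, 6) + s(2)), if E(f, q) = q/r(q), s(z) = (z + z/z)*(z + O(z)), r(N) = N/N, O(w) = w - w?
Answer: -132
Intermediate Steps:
O(w) = 0
r(N) = 1
s(z) = z*(1 + z) (s(z) = (z + z/z)*(z + 0) = (z + 1)*z = (1 + z)*z = z*(1 + z))
E(f, q) = q (E(f, q) = q/1 = q*1 = q)
-11*(E(11, 6) + s(2)) = -11*(6 + 2*(1 + 2)) = -11*(6 + 2*3) = -11*(6 + 6) = -11*12 = -132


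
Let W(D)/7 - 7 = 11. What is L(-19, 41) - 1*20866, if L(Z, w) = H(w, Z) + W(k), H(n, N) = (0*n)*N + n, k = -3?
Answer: -20699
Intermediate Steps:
W(D) = 126 (W(D) = 49 + 7*11 = 49 + 77 = 126)
H(n, N) = n (H(n, N) = 0*N + n = 0 + n = n)
L(Z, w) = 126 + w (L(Z, w) = w + 126 = 126 + w)
L(-19, 41) - 1*20866 = (126 + 41) - 1*20866 = 167 - 20866 = -20699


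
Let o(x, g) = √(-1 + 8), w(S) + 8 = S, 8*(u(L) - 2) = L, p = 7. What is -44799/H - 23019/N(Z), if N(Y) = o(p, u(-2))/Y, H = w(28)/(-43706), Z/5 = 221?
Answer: 978992547/10 - 25435995*√7/7 ≈ 8.8285e+7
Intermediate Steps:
u(L) = 2 + L/8
Z = 1105 (Z = 5*221 = 1105)
w(S) = -8 + S
o(x, g) = √7
H = -10/21853 (H = (-8 + 28)/(-43706) = 20*(-1/43706) = -10/21853 ≈ -0.00045760)
N(Y) = √7/Y
-44799/H - 23019/N(Z) = -44799/(-10/21853) - 23019*1105*√7/7 = -44799*(-21853/10) - 23019*1105*√7/7 = 978992547/10 - 23019*1105*√7/7 = 978992547/10 - 25435995*√7/7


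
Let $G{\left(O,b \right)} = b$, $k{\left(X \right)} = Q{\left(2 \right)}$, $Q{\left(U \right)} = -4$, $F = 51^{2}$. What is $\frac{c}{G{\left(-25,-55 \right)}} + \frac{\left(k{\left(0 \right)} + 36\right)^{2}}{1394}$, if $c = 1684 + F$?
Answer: $- \frac{591697}{7667} \approx -77.175$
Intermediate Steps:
$F = 2601$
$k{\left(X \right)} = -4$
$c = 4285$ ($c = 1684 + 2601 = 4285$)
$\frac{c}{G{\left(-25,-55 \right)}} + \frac{\left(k{\left(0 \right)} + 36\right)^{2}}{1394} = \frac{4285}{-55} + \frac{\left(-4 + 36\right)^{2}}{1394} = 4285 \left(- \frac{1}{55}\right) + 32^{2} \cdot \frac{1}{1394} = - \frac{857}{11} + 1024 \cdot \frac{1}{1394} = - \frac{857}{11} + \frac{512}{697} = - \frac{591697}{7667}$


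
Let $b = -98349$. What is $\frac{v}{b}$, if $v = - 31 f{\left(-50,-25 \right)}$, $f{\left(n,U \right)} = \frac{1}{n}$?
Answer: $- \frac{31}{4917450} \approx -6.3041 \cdot 10^{-6}$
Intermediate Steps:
$v = \frac{31}{50}$ ($v = - \frac{31}{-50} = \left(-31\right) \left(- \frac{1}{50}\right) = \frac{31}{50} \approx 0.62$)
$\frac{v}{b} = \frac{31}{50 \left(-98349\right)} = \frac{31}{50} \left(- \frac{1}{98349}\right) = - \frac{31}{4917450}$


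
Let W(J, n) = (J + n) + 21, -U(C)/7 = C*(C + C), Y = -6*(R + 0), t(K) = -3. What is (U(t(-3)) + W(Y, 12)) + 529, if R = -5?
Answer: 466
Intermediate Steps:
Y = 30 (Y = -6*(-5 + 0) = -6*(-5) = 30)
U(C) = -14*C² (U(C) = -7*C*(C + C) = -7*C*2*C = -14*C²)
W(J, n) = 21 + J + n
(U(t(-3)) + W(Y, 12)) + 529 = (-14*(-3)² + (21 + 30 + 12)) + 529 = (-14*9 + 63) + 529 = (-126 + 63) + 529 = -63 + 529 = 466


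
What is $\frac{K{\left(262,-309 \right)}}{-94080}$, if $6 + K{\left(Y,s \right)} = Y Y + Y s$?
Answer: $\frac{11}{84} \approx 0.13095$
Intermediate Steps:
$K{\left(Y,s \right)} = -6 + Y^{2} + Y s$ ($K{\left(Y,s \right)} = -6 + \left(Y Y + Y s\right) = -6 + \left(Y^{2} + Y s\right) = -6 + Y^{2} + Y s$)
$\frac{K{\left(262,-309 \right)}}{-94080} = \frac{-6 + 262^{2} + 262 \left(-309\right)}{-94080} = \left(-6 + 68644 - 80958\right) \left(- \frac{1}{94080}\right) = \left(-12320\right) \left(- \frac{1}{94080}\right) = \frac{11}{84}$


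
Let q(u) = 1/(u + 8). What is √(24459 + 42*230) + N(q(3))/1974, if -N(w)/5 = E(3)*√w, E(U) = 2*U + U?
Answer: 3*√3791 - 15*√11/7238 ≈ 184.71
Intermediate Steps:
E(U) = 3*U
q(u) = 1/(8 + u)
N(w) = -45*√w (N(w) = -5*3*3*√w = -45*√w)
√(24459 + 42*230) + N(q(3))/1974 = √(24459 + 42*230) - 45/√(8 + 3)/1974 = √(24459 + 9660) - 45*√11/11*(1/1974) = √34119 - 45*√11/11*(1/1974) = 3*√3791 - 45*√11/11*(1/1974) = 3*√3791 - 15*√11/7238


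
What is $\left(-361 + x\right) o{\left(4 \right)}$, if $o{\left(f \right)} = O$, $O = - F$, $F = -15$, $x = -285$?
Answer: $-9690$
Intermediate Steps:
$O = 15$ ($O = \left(-1\right) \left(-15\right) = 15$)
$o{\left(f \right)} = 15$
$\left(-361 + x\right) o{\left(4 \right)} = \left(-361 - 285\right) 15 = \left(-646\right) 15 = -9690$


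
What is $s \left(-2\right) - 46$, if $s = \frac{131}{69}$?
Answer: $- \frac{3436}{69} \approx -49.797$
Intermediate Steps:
$s = \frac{131}{69}$ ($s = 131 \cdot \frac{1}{69} = \frac{131}{69} \approx 1.8986$)
$s \left(-2\right) - 46 = \frac{131}{69} \left(-2\right) - 46 = - \frac{262}{69} - 46 = - \frac{3436}{69}$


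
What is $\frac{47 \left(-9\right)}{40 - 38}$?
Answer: $- \frac{423}{2} \approx -211.5$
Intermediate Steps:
$\frac{47 \left(-9\right)}{40 - 38} = - \frac{423}{2}$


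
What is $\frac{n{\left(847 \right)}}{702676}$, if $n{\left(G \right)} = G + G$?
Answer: $\frac{847}{351338} \approx 0.0024108$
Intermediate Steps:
$n{\left(G \right)} = 2 G$
$\frac{n{\left(847 \right)}}{702676} = \frac{2 \cdot 847}{702676} = 1694 \cdot \frac{1}{702676} = \frac{847}{351338}$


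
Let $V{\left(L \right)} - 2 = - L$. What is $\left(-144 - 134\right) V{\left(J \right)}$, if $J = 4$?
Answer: $556$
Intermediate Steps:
$V{\left(L \right)} = 2 - L$
$\left(-144 - 134\right) V{\left(J \right)} = \left(-144 - 134\right) \left(2 - 4\right) = - 278 \left(2 - 4\right) = \left(-278\right) \left(-2\right) = 556$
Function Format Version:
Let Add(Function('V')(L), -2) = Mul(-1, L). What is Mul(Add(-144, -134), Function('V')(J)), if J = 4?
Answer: 556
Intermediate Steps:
Function('V')(L) = Add(2, Mul(-1, L))
Mul(Add(-144, -134), Function('V')(J)) = Mul(Add(-144, -134), Add(2, Mul(-1, 4))) = Mul(-278, Add(2, -4)) = Mul(-278, -2) = 556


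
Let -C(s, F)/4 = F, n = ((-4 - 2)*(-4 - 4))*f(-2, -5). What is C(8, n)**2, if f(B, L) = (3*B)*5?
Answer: 33177600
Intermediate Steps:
f(B, L) = 15*B
n = -1440 (n = ((-4 - 2)*(-4 - 4))*(15*(-2)) = -6*(-8)*(-30) = 48*(-30) = -1440)
C(s, F) = -4*F
C(8, n)**2 = (-4*(-1440))**2 = 5760**2 = 33177600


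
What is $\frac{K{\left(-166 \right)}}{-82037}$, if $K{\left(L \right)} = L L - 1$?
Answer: $- \frac{27555}{82037} \approx -0.33589$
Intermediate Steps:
$K{\left(L \right)} = -1 + L^{2}$ ($K{\left(L \right)} = L^{2} - 1 = -1 + L^{2}$)
$\frac{K{\left(-166 \right)}}{-82037} = \frac{-1 + \left(-166\right)^{2}}{-82037} = \left(-1 + 27556\right) \left(- \frac{1}{82037}\right) = 27555 \left(- \frac{1}{82037}\right) = - \frac{27555}{82037}$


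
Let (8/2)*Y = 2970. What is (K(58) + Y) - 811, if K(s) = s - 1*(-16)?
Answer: 11/2 ≈ 5.5000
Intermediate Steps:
Y = 1485/2 (Y = (1/4)*2970 = 1485/2 ≈ 742.50)
K(s) = 16 + s (K(s) = s + 16 = 16 + s)
(K(58) + Y) - 811 = ((16 + 58) + 1485/2) - 811 = (74 + 1485/2) - 811 = 1633/2 - 811 = 11/2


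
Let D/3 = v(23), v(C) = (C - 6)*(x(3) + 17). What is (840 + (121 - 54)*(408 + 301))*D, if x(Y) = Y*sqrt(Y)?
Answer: 41913381 + 7396479*sqrt(3) ≈ 5.4724e+7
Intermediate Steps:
x(Y) = Y**(3/2)
v(C) = (-6 + C)*(17 + 3*sqrt(3)) (v(C) = (C - 6)*(3**(3/2) + 17) = (-6 + C)*(3*sqrt(3) + 17) = (-6 + C)*(17 + 3*sqrt(3)))
D = 867 + 153*sqrt(3) (D = 3*(-102 - 18*sqrt(3) + 17*23 + 3*23*sqrt(3)) = 3*(-102 - 18*sqrt(3) + 391 + 69*sqrt(3)) = 3*(289 + 51*sqrt(3)) = 867 + 153*sqrt(3) ≈ 1132.0)
(840 + (121 - 54)*(408 + 301))*D = (840 + (121 - 54)*(408 + 301))*(867 + 153*sqrt(3)) = (840 + 67*709)*(867 + 153*sqrt(3)) = (840 + 47503)*(867 + 153*sqrt(3)) = 48343*(867 + 153*sqrt(3)) = 41913381 + 7396479*sqrt(3)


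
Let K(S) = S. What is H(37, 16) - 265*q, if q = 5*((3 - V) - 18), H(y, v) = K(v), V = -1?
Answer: 18566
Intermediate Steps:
H(y, v) = v
q = -70 (q = 5*((3 - 1*(-1)) - 18) = 5*((3 + 1) - 18) = 5*(4 - 18) = 5*(-14) = -70)
H(37, 16) - 265*q = 16 - 265*(-70) = 16 + 18550 = 18566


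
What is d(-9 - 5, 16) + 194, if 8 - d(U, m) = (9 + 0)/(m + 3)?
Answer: 3829/19 ≈ 201.53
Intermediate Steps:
d(U, m) = 8 - 9/(3 + m) (d(U, m) = 8 - (9 + 0)/(m + 3) = 8 - 9/(3 + m))
d(-9 - 5, 16) + 194 = (15 + 8*16)/(3 + 16) + 194 = (15 + 128)/19 + 194 = (1/19)*143 + 194 = 143/19 + 194 = 3829/19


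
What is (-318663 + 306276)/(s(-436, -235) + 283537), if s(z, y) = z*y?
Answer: -12387/385997 ≈ -0.032091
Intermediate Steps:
s(z, y) = y*z
(-318663 + 306276)/(s(-436, -235) + 283537) = (-318663 + 306276)/(-235*(-436) + 283537) = -12387/(102460 + 283537) = -12387/385997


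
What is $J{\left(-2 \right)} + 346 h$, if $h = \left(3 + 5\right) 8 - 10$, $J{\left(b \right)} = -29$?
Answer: $18655$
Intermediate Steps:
$h = 54$ ($h = 8 \cdot 8 - 10 = 64 - 10 = 54$)
$J{\left(-2 \right)} + 346 h = -29 + 346 \cdot 54 = -29 + 18684 = 18655$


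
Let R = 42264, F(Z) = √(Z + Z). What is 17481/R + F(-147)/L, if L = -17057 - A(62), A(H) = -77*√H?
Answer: 5827/14088 - 119399*I*√6/290573651 - 1078*I*√93/290573651 ≈ 0.41361 - 0.0010423*I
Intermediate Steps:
F(Z) = √2*√Z (F(Z) = √(2*Z) = √2*√Z)
L = -17057 + 77*√62 (L = -17057 - (-77)*√62 = -17057 + 77*√62 ≈ -16451.)
17481/R + F(-147)/L = 17481/42264 + (√2*√(-147))/(-17057 + 77*√62) = 17481*(1/42264) + (√2*(7*I*√3))/(-17057 + 77*√62) = 5827/14088 + (7*I*√6)/(-17057 + 77*√62) = 5827/14088 + 7*I*√6/(-17057 + 77*√62)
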